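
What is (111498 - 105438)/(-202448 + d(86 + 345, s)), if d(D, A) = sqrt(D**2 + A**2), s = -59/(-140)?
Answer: -24045963648000/803306136079319 - 848400*sqrt(3640919081)/803306136079319 ≈ -0.029997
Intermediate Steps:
s = 59/140 (s = -59*(-1/140) = 59/140 ≈ 0.42143)
d(D, A) = sqrt(A**2 + D**2)
(111498 - 105438)/(-202448 + d(86 + 345, s)) = (111498 - 105438)/(-202448 + sqrt((59/140)**2 + (86 + 345)**2)) = 6060/(-202448 + sqrt(3481/19600 + 431**2)) = 6060/(-202448 + sqrt(3481/19600 + 185761)) = 6060/(-202448 + sqrt(3640919081/19600)) = 6060/(-202448 + sqrt(3640919081)/140)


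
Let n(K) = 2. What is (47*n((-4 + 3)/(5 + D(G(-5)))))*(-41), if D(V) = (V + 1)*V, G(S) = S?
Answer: -3854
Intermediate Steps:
D(V) = V*(1 + V) (D(V) = (1 + V)*V = V*(1 + V))
(47*n((-4 + 3)/(5 + D(G(-5)))))*(-41) = (47*2)*(-41) = 94*(-41) = -3854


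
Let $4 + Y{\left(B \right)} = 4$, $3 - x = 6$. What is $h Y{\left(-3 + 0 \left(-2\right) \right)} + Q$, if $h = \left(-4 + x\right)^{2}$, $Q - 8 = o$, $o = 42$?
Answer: $50$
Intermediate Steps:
$x = -3$ ($x = 3 - 6 = -3$)
$Q = 50$ ($Q = 8 + 42 = 50$)
$Y{\left(B \right)} = 0$ ($Y{\left(B \right)} = -4 + 4 = 0$)
$h = 49$ ($h = \left(-4 - 3\right)^{2} = \left(-7\right)^{2} = 49$)
$h Y{\left(-3 + 0 \left(-2\right) \right)} + Q = 49 \cdot 0 + 50 = 0 + 50 = 50$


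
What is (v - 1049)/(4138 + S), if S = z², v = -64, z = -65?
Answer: -1113/8363 ≈ -0.13309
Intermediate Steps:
S = 4225 (S = (-65)² = 4225)
(v - 1049)/(4138 + S) = (-64 - 1049)/(4138 + 4225) = -1113/8363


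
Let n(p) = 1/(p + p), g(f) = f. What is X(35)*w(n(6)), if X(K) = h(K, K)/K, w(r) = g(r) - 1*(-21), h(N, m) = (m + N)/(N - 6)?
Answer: 253/174 ≈ 1.4540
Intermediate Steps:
h(N, m) = (N + m)/(-6 + N)
n(p) = 1/(2*p)
w(r) = 21 + r (w(r) = r - 1*(-21) = r + 21 = 21 + r)
X(K) = 2/(-6 + K) (X(K) = ((K + K)/(-6 + K))/K = ((2*K)/(-6 + K))/K = (2*K/(-6 + K))/K = 2/(-6 + K))
X(35)*w(n(6)) = (2/(-6 + 35))*(21 + (1/2)/6) = (2/29)*(21 + (1/2)*(1/6)) = (2*(1/29))*(21 + 1/12) = (2/29)*(253/12) = 253/174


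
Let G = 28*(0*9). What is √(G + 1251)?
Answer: 3*√139 ≈ 35.370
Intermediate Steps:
G = 0 (G = 28*0 = 0)
√(G + 1251) = √(0 + 1251) = √1251 = 3*√139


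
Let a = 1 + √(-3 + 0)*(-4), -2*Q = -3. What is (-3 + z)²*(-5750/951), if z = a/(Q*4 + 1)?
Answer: -2024000/46599 - 920000*I*√3/46599 ≈ -43.434 - 34.196*I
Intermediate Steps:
Q = 3/2 (Q = -½*(-3) = 3/2 ≈ 1.5000)
a = 1 - 4*I*√3 (a = 1 + √(-3)*(-4) = 1 + (I*√3)*(-4) = 1 - 4*I*√3 ≈ 1.0 - 6.9282*I)
z = ⅐ - 4*I*√3/7 (z = (1 - 4*I*√3)/((3/2)*4 + 1) = (1 - 4*I*√3)/(6 + 1) = (1 - 4*I*√3)/7 = (1 - 4*I*√3)*(⅐) = ⅐ - 4*I*√3/7 ≈ 0.14286 - 0.98974*I)
(-3 + z)²*(-5750/951) = (-3 + (⅐ - 4*I*√3/7))²*(-5750/951) = (-20/7 - 4*I*√3/7)²*(-5750*1/951) = (-20/7 - 4*I*√3/7)²*(-5750/951) = -5750*(-20/7 - 4*I*√3/7)²/951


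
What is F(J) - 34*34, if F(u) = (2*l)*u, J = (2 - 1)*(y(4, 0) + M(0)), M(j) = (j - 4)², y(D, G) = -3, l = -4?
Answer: -1260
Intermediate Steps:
M(j) = (-4 + j)²
J = 13 (J = (2 - 1)*(-3 + (-4 + 0)²) = 1*(-3 + (-4)²) = 1*(-3 + 16) = 1*13 = 13)
F(u) = -8*u (F(u) = (2*(-4))*u = -8*u)
F(J) - 34*34 = -8*13 - 34*34 = -104 - 1156 = -1260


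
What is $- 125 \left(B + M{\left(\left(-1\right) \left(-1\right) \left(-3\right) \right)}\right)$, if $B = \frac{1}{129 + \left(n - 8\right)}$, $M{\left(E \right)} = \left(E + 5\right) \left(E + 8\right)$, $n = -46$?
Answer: $- \frac{3755}{3} \approx -1251.7$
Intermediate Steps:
$M{\left(E \right)} = \left(5 + E\right) \left(8 + E\right)$
$B = \frac{1}{75}$ ($B = \frac{1}{129 - 54} = \frac{1}{75} \approx 0.013333$)
$- 125 \left(B + M{\left(\left(-1\right) \left(-1\right) \left(-3\right) \right)}\right) = - 125 \left(\frac{1}{75} + \left(40 + \left(\left(-1\right) \left(-1\right) \left(-3\right)\right)^{2} + 13 \left(-1\right) \left(-1\right) \left(-3\right)\right)\right) = - 125 \left(\frac{1}{75} + \left(40 + \left(1 \left(-3\right)\right)^{2} + 13 \cdot 1 \left(-3\right)\right)\right) = - 125 \left(\frac{1}{75} + \left(40 + \left(-3\right)^{2} + 13 \left(-3\right)\right)\right) = - 125 \left(\frac{1}{75} + \left(40 + 9 - 39\right)\right) = - 125 \left(\frac{1}{75} + 10\right) = \left(-125\right) \frac{751}{75} = - \frac{3755}{3}$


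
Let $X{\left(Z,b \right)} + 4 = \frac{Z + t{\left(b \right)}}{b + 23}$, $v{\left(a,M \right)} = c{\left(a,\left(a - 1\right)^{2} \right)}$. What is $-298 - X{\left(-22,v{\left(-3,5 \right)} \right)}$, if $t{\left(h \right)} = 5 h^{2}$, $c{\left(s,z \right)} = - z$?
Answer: $- \frac{3316}{7} \approx -473.71$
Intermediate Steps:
$v{\left(a,M \right)} = - \left(-1 + a\right)^{2}$ ($v{\left(a,M \right)} = - \left(a - 1\right)^{2} = - \left(-1 + a\right)^{2}$)
$X{\left(Z,b \right)} = -4 + \frac{Z + 5 b^{2}}{23 + b}$ ($X{\left(Z,b \right)} = -4 + \frac{Z + 5 b^{2}}{b + 23} = -4 + \frac{Z + 5 b^{2}}{23 + b}$)
$-298 - X{\left(-22,v{\left(-3,5 \right)} \right)} = -298 - \frac{-92 - 22 - 4 \left(- \left(-1 - 3\right)^{2}\right) + 5 \left(- \left(-1 - 3\right)^{2}\right)^{2}}{23 - \left(-1 - 3\right)^{2}} = -298 - \frac{-92 - 22 - 4 \left(- \left(-4\right)^{2}\right) + 5 \left(- \left(-4\right)^{2}\right)^{2}}{23 - \left(-4\right)^{2}} = -298 - \frac{-92 - 22 - 4 \left(\left(-1\right) 16\right) + 5 \left(\left(-1\right) 16\right)^{2}}{23 - 16} = -298 - \frac{-92 - 22 - -64 + 5 \left(-16\right)^{2}}{23 - 16} = -298 - \frac{-92 - 22 + 64 + 5 \cdot 256}{7} = -298 - \frac{-92 - 22 + 64 + 1280}{7} = -298 - \frac{1}{7} \cdot 1230 = -298 - \frac{1230}{7} = - \frac{3316}{7}$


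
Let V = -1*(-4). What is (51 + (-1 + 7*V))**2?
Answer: 6084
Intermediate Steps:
V = 4
(51 + (-1 + 7*V))**2 = (51 + (-1 + 7*4))**2 = (51 + (-1 + 28))**2 = (51 + 27)**2 = 78**2 = 6084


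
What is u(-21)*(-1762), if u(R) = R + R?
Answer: 74004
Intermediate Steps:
u(R) = 2*R
u(-21)*(-1762) = (2*(-21))*(-1762) = -42*(-1762) = 74004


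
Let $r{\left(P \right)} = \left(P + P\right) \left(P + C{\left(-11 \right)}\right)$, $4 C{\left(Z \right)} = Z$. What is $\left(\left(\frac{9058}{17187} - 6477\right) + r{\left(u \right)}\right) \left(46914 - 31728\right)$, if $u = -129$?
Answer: $\frac{2393823695209}{5729} \approx 4.1784 \cdot 10^{8}$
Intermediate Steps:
$C{\left(Z \right)} = \frac{Z}{4}$
$r{\left(P \right)} = 2 P \left(- \frac{11}{4} + P\right)$ ($r{\left(P \right)} = \left(P + P\right) \left(P + \frac{1}{4} \left(-11\right)\right) = 2 P \left(P - \frac{11}{4}\right) = 2 P \left(- \frac{11}{4} + P\right)$)
$\left(\left(\frac{9058}{17187} - 6477\right) + r{\left(u \right)}\right) \left(46914 - 31728\right) = \left(\left(\frac{9058}{17187} - 6477\right) + \frac{1}{2} \left(-129\right) \left(-11 + 4 \left(-129\right)\right)\right) \left(46914 - 31728\right) = \left(\left(9058 \cdot \frac{1}{17187} - 6477\right) + \frac{1}{2} \left(-129\right) \left(-11 - 516\right)\right) 15186 = \left(\left(\frac{9058}{17187} - 6477\right) + \frac{1}{2} \left(-129\right) \left(-527\right)\right) 15186 = \left(- \frac{111311141}{17187} + \frac{67983}{2}\right) 15186 = \frac{945801539}{34374} \cdot 15186 = \frac{2393823695209}{5729}$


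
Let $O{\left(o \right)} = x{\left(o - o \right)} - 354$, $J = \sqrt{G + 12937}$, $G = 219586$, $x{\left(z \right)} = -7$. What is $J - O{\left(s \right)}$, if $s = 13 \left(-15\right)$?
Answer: $361 + \sqrt{232523} \approx 843.21$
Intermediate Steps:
$J = \sqrt{232523}$ ($J = \sqrt{219586 + 12937} = \sqrt{232523} \approx 482.21$)
$s = -195$
$O{\left(o \right)} = -361$ ($O{\left(o \right)} = -7 - 354 = -361$)
$J - O{\left(s \right)} = \sqrt{232523} - -361 = \sqrt{232523} + 361 = 361 + \sqrt{232523}$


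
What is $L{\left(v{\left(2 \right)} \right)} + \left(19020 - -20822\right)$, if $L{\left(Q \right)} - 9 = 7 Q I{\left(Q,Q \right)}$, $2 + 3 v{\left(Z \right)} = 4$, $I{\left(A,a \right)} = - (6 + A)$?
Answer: $\frac{358379}{9} \approx 39820.0$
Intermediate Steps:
$I{\left(A,a \right)} = -6 - A$
$v{\left(Z \right)} = \frac{2}{3}$ ($v{\left(Z \right)} = - \frac{2}{3} + \frac{1}{3} \cdot 4 = - \frac{2}{3} + \frac{4}{3} = \frac{2}{3}$)
$L{\left(Q \right)} = 9 + 7 Q \left(-6 - Q\right)$
$L{\left(v{\left(2 \right)} \right)} + \left(19020 - -20822\right) = \left(9 - \frac{14 \left(6 + \frac{2}{3}\right)}{3}\right) + \left(19020 - -20822\right) = \left(9 - \frac{14}{3} \cdot \frac{20}{3}\right) + \left(19020 + 20822\right) = \left(9 - \frac{280}{9}\right) + 39842 = - \frac{199}{9} + 39842 = \frac{358379}{9}$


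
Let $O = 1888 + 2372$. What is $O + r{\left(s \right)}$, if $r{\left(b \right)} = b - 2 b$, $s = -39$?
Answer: $4299$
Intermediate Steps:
$r{\left(b \right)} = - b$
$O = 4260$
$O + r{\left(s \right)} = 4260 - -39 = 4260 + 39 = 4299$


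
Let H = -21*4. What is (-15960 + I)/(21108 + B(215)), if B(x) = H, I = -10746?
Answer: -4451/3504 ≈ -1.2703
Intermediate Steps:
H = -84
B(x) = -84
(-15960 + I)/(21108 + B(215)) = (-15960 - 10746)/(21108 - 84) = -26706/21024 = -26706*1/21024 = -4451/3504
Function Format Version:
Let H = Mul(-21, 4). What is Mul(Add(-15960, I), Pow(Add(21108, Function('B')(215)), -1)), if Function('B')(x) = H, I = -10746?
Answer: Rational(-4451, 3504) ≈ -1.2703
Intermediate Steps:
H = -84
Function('B')(x) = -84
Mul(Add(-15960, I), Pow(Add(21108, Function('B')(215)), -1)) = Mul(Add(-15960, -10746), Pow(Add(21108, -84), -1)) = Mul(-26706, Pow(21024, -1)) = Mul(-26706, Rational(1, 21024)) = Rational(-4451, 3504)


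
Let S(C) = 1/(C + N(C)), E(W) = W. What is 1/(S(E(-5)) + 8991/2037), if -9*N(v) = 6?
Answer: 11543/48912 ≈ 0.23600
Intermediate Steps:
N(v) = -⅔ (N(v) = -⅑*6 = -⅔)
S(C) = 1/(-⅔ + C) (S(C) = 1/(C - ⅔) = 1/(-⅔ + C))
1/(S(E(-5)) + 8991/2037) = 1/(3/(-2 + 3*(-5)) + 8991/2037) = 1/(3/(-2 - 15) + 8991*(1/2037)) = 1/(3/(-17) + 2997/679) = 1/(3*(-1/17) + 2997/679) = 1/(-3/17 + 2997/679) = 1/(48912/11543) = 11543/48912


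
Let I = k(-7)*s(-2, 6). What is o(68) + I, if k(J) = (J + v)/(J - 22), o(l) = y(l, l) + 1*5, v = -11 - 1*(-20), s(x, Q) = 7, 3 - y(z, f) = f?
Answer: -1754/29 ≈ -60.483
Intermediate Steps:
y(z, f) = 3 - f
v = 9 (v = -11 + 20 = 9)
o(l) = 8 - l (o(l) = (3 - l) + 1*5 = (3 - l) + 5 = 8 - l)
k(J) = (9 + J)/(-22 + J) (k(J) = (J + 9)/(J - 22) = (9 + J)/(-22 + J))
I = -14/29 (I = ((9 - 7)/(-22 - 7))*7 = (2/(-29))*7 = -1/29*2*7 = -2/29*7 = -14/29 ≈ -0.48276)
o(68) + I = (8 - 1*68) - 14/29 = (8 - 68) - 14/29 = -60 - 14/29 = -1754/29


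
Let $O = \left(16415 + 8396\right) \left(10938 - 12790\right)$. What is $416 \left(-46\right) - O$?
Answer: $45930836$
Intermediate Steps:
$O = -45949972$ ($O = 24811 \left(-1852\right) = -45949972$)
$416 \left(-46\right) - O = 416 \left(-46\right) - -45949972 = -19136 + 45949972 = 45930836$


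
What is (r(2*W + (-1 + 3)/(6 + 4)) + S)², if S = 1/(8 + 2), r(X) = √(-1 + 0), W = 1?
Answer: -99/100 + I/5 ≈ -0.99 + 0.2*I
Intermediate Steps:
r(X) = I (r(X) = √(-1) = I)
S = ⅒ (S = 1/10 = ⅒ ≈ 0.10000)
(r(2*W + (-1 + 3)/(6 + 4)) + S)² = (I + ⅒)² = (⅒ + I)²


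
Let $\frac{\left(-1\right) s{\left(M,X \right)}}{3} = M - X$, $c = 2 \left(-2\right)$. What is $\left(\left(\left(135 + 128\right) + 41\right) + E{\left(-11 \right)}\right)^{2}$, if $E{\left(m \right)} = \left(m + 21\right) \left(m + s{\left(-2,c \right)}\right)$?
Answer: $17956$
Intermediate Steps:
$c = -4$
$s{\left(M,X \right)} = - 3 M + 3 X$ ($s{\left(M,X \right)} = - 3 \left(M - X\right) = - 3 M + 3 X$)
$E{\left(m \right)} = \left(-6 + m\right) \left(21 + m\right)$ ($E{\left(m \right)} = \left(m + 21\right) \left(m + \left(\left(-3\right) \left(-2\right) + 3 \left(-4\right)\right)\right) = \left(21 + m\right) \left(m + \left(6 - 12\right)\right) = \left(21 + m\right) \left(m - 6\right) = \left(21 + m\right) \left(-6 + m\right) = \left(-6 + m\right) \left(21 + m\right)$)
$\left(\left(\left(135 + 128\right) + 41\right) + E{\left(-11 \right)}\right)^{2} = \left(\left(\left(135 + 128\right) + 41\right) + \left(-126 + \left(-11\right)^{2} + 15 \left(-11\right)\right)\right)^{2} = \left(\left(263 + 41\right) - 170\right)^{2} = \left(304 - 170\right)^{2} = 134^{2} = 17956$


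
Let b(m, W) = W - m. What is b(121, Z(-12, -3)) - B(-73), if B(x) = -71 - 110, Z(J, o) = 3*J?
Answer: 24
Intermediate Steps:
B(x) = -181
b(121, Z(-12, -3)) - B(-73) = (3*(-12) - 1*121) - 1*(-181) = (-36 - 121) + 181 = -157 + 181 = 24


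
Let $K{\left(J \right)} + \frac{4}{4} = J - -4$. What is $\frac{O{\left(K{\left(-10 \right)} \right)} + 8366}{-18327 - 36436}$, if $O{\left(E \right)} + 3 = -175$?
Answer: $- \frac{356}{2381} \approx -0.14952$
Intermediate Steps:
$K{\left(J \right)} = 3 + J$ ($K{\left(J \right)} = -1 + \left(J - -4\right) = -1 + \left(J + 4\right) = -1 + \left(4 + J\right) = 3 + J$)
$O{\left(E \right)} = -178$ ($O{\left(E \right)} = -3 - 175 = -178$)
$\frac{O{\left(K{\left(-10 \right)} \right)} + 8366}{-18327 - 36436} = \frac{-178 + 8366}{-18327 - 36436} = \frac{8188}{-54763} = 8188 \left(- \frac{1}{54763}\right) = - \frac{356}{2381}$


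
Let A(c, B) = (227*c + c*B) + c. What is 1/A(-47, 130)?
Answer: -1/16826 ≈ -5.9432e-5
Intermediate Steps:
A(c, B) = 228*c + B*c (A(c, B) = (227*c + B*c) + c = 228*c + B*c)
1/A(-47, 130) = 1/(-47*(228 + 130)) = 1/(-47*358) = 1/(-16826) = -1/16826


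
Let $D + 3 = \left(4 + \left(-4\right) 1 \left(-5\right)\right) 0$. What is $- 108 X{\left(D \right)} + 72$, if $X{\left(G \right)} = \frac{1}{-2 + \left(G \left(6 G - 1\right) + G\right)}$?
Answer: $\frac{909}{13} \approx 69.923$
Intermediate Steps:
$D = -3$ ($D = -3 + \left(4 + \left(-4\right) 1 \left(-5\right)\right) 0 = -3 + \left(4 - -20\right) 0 = -3 + \left(4 + 20\right) 0 = -3 + 24 \cdot 0 = -3 + 0 = -3$)
$X{\left(G \right)} = \frac{1}{-2 + G + G \left(-1 + 6 G\right)}$ ($X{\left(G \right)} = \frac{1}{-2 + \left(G \left(-1 + 6 G\right) + G\right)} = \frac{1}{-2 + \left(G + G \left(-1 + 6 G\right)\right)} = \frac{1}{-2 + G + G \left(-1 + 6 G\right)}$)
$- 108 X{\left(D \right)} + 72 = - 108 \frac{1}{2 \left(-1 + 3 \left(-3\right)^{2}\right)} + 72 = - 108 \frac{1}{2 \left(-1 + 3 \cdot 9\right)} + 72 = - 108 \frac{1}{2 \left(-1 + 27\right)} + 72 = - 108 \frac{1}{2 \cdot 26} + 72 = - 108 \cdot \frac{1}{2} \cdot \frac{1}{26} + 72 = \left(-108\right) \frac{1}{52} + 72 = - \frac{27}{13} + 72 = \frac{909}{13}$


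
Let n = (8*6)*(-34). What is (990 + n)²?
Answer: 412164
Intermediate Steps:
n = -1632 (n = 48*(-34) = -1632)
(990 + n)² = (990 - 1632)² = (-642)² = 412164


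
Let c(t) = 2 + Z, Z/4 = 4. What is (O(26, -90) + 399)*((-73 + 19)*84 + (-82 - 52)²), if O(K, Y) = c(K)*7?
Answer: 7045500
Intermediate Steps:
Z = 16 (Z = 4*4 = 16)
c(t) = 18 (c(t) = 2 + 16 = 18)
O(K, Y) = 126 (O(K, Y) = 18*7 = 126)
(O(26, -90) + 399)*((-73 + 19)*84 + (-82 - 52)²) = (126 + 399)*((-73 + 19)*84 + (-82 - 52)²) = 525*(-54*84 + (-134)²) = 525*(-4536 + 17956) = 525*13420 = 7045500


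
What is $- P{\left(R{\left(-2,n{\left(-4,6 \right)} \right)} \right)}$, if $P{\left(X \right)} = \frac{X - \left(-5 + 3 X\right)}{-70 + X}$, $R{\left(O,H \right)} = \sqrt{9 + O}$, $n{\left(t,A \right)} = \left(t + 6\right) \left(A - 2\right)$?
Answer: $\frac{16}{233} - \frac{45 \sqrt{7}}{1631} \approx -0.0043279$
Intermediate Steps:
$n{\left(t,A \right)} = \left(-2 + A\right) \left(6 + t\right)$ ($n{\left(t,A \right)} = \left(6 + t\right) \left(-2 + A\right) = \left(-2 + A\right) \left(6 + t\right)$)
$P{\left(X \right)} = \frac{5 - 2 X}{-70 + X}$ ($P{\left(X \right)} = \frac{X - \left(-5 + 3 X\right)}{-70 + X} = \frac{5 - 2 X}{-70 + X}$)
$- P{\left(R{\left(-2,n{\left(-4,6 \right)} \right)} \right)} = - \frac{5 - 2 \sqrt{9 - 2}}{-70 + \sqrt{9 - 2}} = - \frac{5 - 2 \sqrt{7}}{-70 + \sqrt{7}}$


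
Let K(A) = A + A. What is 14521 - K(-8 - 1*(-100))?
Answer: 14337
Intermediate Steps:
K(A) = 2*A
14521 - K(-8 - 1*(-100)) = 14521 - 2*(-8 - 1*(-100)) = 14521 - 2*(-8 + 100) = 14521 - 2*92 = 14521 - 1*184 = 14521 - 184 = 14337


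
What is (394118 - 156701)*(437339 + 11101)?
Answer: 106467279480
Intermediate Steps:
(394118 - 156701)*(437339 + 11101) = 237417*448440 = 106467279480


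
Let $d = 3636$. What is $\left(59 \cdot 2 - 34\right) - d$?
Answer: $-3552$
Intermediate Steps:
$\left(59 \cdot 2 - 34\right) - d = \left(59 \cdot 2 - 34\right) - 3636 = \left(118 - 34\right) - 3636 = 84 - 3636 = -3552$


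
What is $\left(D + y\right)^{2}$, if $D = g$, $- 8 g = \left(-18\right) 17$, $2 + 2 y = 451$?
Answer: $\frac{1104601}{16} \approx 69038.0$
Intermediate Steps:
$y = \frac{449}{2}$ ($y = -1 + \frac{1}{2} \cdot 451 = -1 + \frac{451}{2} = \frac{449}{2} \approx 224.5$)
$g = \frac{153}{4}$ ($g = - \frac{\left(-18\right) 17}{8} = \left(- \frac{1}{8}\right) \left(-306\right) = \frac{153}{4} \approx 38.25$)
$D = \frac{153}{4} \approx 38.25$
$\left(D + y\right)^{2} = \left(\frac{153}{4} + \frac{449}{2}\right)^{2} = \left(\frac{1051}{4}\right)^{2} = \frac{1104601}{16}$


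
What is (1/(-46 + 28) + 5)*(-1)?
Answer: -89/18 ≈ -4.9444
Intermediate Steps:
(1/(-46 + 28) + 5)*(-1) = (1/(-18) + 5)*(-1) = (-1/18 + 5)*(-1) = (89/18)*(-1) = -89/18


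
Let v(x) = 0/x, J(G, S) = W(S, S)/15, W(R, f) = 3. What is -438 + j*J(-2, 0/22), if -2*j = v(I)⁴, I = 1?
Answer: -438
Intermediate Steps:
J(G, S) = ⅕ (J(G, S) = 3/15 = 3*(1/15) = ⅕)
v(x) = 0
j = 0 (j = -½*0⁴ = -½*0 = 0)
-438 + j*J(-2, 0/22) = -438 + 0*(⅕) = -438 + 0 = -438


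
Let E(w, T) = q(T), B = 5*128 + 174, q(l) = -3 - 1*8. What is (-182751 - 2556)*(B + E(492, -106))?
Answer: -148801521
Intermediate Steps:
q(l) = -11 (q(l) = -3 - 8 = -11)
B = 814 (B = 640 + 174 = 814)
E(w, T) = -11
(-182751 - 2556)*(B + E(492, -106)) = (-182751 - 2556)*(814 - 11) = -185307*803 = -148801521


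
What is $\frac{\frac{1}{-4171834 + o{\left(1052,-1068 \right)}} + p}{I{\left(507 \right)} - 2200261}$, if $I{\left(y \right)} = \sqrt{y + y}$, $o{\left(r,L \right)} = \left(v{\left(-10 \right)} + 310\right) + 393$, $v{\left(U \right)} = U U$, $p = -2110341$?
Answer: $\frac{19367352409166340292}{20192580331905777317} + \frac{114429870510436 \sqrt{6}}{20192580331905777317} \approx 0.95915$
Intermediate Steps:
$v{\left(U \right)} = U^{2}$
$o{\left(r,L \right)} = 803$ ($o{\left(r,L \right)} = \left(\left(-10\right)^{2} + 310\right) + 393 = \left(100 + 310\right) + 393 = 410 + 393 = 803$)
$I{\left(y \right)} = \sqrt{2} \sqrt{y}$ ($I{\left(y \right)} = \sqrt{2 y} = \sqrt{2} \sqrt{y}$)
$\frac{\frac{1}{-4171834 + o{\left(1052,-1068 \right)}} + p}{I{\left(507 \right)} - 2200261} = \frac{\frac{1}{-4171834 + 803} - 2110341}{\sqrt{2} \sqrt{507} - 2200261} = \frac{\frac{1}{-4171031} - 2110341}{\sqrt{2} \cdot 13 \sqrt{3} - 2200261} = \frac{- \frac{1}{4171031} - 2110341}{13 \sqrt{6} - 2200261} = - \frac{8802297731572}{4171031 \left(-2200261 + 13 \sqrt{6}\right)}$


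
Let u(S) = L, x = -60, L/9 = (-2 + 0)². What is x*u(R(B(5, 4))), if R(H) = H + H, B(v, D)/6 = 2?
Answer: -2160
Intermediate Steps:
B(v, D) = 12 (B(v, D) = 6*2 = 12)
L = 36 (L = 9*(-2 + 0)² = 9*(-2)² = 9*4 = 36)
R(H) = 2*H
u(S) = 36
x*u(R(B(5, 4))) = -60*36 = -2160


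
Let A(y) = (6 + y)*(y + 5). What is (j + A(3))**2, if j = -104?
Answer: 1024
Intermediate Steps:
A(y) = (5 + y)*(6 + y) (A(y) = (6 + y)*(5 + y) = (5 + y)*(6 + y))
(j + A(3))**2 = (-104 + (30 + 3**2 + 11*3))**2 = (-104 + (30 + 9 + 33))**2 = (-104 + 72)**2 = (-32)**2 = 1024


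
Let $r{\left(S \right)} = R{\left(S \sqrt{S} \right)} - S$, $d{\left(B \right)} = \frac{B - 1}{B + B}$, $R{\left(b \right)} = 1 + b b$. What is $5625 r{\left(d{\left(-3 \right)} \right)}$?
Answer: $\frac{10625}{3} \approx 3541.7$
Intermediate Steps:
$R{\left(b \right)} = 1 + b^{2}$
$d{\left(B \right)} = \frac{-1 + B}{2 B}$
$r{\left(S \right)} = 1 + S^{3} - S$ ($r{\left(S \right)} = \left(1 + \left(S \sqrt{S}\right)^{2}\right) - S = \left(1 + \left(S^{\frac{3}{2}}\right)^{2}\right) - S = \left(1 + S^{3}\right) - S = 1 + S^{3} - S$)
$5625 r{\left(d{\left(-3 \right)} \right)} = 5625 \left(1 + \left(\frac{-1 - 3}{2 \left(-3\right)}\right)^{3} - \frac{-1 - 3}{2 \left(-3\right)}\right) = 5625 \left(1 + \left(\frac{1}{2} \left(- \frac{1}{3}\right) \left(-4\right)\right)^{3} - \frac{1}{2} \left(- \frac{1}{3}\right) \left(-4\right)\right) = 5625 \left(1 + \left(\frac{2}{3}\right)^{3} - \frac{2}{3}\right) = 5625 \left(1 + \frac{8}{27} - \frac{2}{3}\right) = 5625 \cdot \frac{17}{27} = \frac{10625}{3}$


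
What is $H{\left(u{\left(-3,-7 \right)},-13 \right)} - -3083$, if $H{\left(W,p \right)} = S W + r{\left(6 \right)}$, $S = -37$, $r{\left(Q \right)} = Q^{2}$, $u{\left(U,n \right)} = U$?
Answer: $3230$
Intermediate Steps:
$H{\left(W,p \right)} = 36 - 37 W$ ($H{\left(W,p \right)} = - 37 W + 6^{2} = - 37 W + 36 = 36 - 37 W$)
$H{\left(u{\left(-3,-7 \right)},-13 \right)} - -3083 = \left(36 - -111\right) - -3083 = \left(36 + 111\right) + 3083 = 147 + 3083 = 3230$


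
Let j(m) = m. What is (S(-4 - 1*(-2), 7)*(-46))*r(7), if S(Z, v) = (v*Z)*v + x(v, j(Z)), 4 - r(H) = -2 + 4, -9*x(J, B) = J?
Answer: 81788/9 ≈ 9087.6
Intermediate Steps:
x(J, B) = -J/9
r(H) = 2 (r(H) = 4 - (-2 + 4) = 4 - 1*2 = 4 - 2 = 2)
S(Z, v) = -v/9 + Z*v² (S(Z, v) = (v*Z)*v - v/9 = (Z*v)*v - v/9 = Z*v² - v/9 = -v/9 + Z*v²)
(S(-4 - 1*(-2), 7)*(-46))*r(7) = ((7*(-⅑ + (-4 - 1*(-2))*7))*(-46))*2 = ((7*(-⅑ + (-4 + 2)*7))*(-46))*2 = ((7*(-⅑ - 2*7))*(-46))*2 = ((7*(-⅑ - 14))*(-46))*2 = ((7*(-127/9))*(-46))*2 = -889/9*(-46)*2 = (40894/9)*2 = 81788/9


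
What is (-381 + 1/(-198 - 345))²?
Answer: 42800989456/294849 ≈ 1.4516e+5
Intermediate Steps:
(-381 + 1/(-198 - 345))² = (-381 + 1/(-543))² = (-381 - 1/543)² = (-206884/543)² = 42800989456/294849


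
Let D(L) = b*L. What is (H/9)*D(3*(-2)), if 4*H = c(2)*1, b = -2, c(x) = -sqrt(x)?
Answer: -sqrt(2)/3 ≈ -0.47140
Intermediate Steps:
D(L) = -2*L
H = -sqrt(2)/4 (H = (-sqrt(2)*1)/4 = (-sqrt(2))/4 = -sqrt(2)/4 ≈ -0.35355)
(H/9)*D(3*(-2)) = (-sqrt(2)/4/9)*(-6*(-2)) = (-sqrt(2)/4*(1/9))*(-2*(-6)) = -sqrt(2)/36*12 = -sqrt(2)/3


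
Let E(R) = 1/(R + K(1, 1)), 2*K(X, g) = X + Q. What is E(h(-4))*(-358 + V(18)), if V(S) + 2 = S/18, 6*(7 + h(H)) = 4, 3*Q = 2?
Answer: 718/11 ≈ 65.273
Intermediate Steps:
Q = ⅔ (Q = (⅓)*2 = ⅔ ≈ 0.66667)
h(H) = -19/3 (h(H) = -7 + (⅙)*4 = -7 + ⅔ = -19/3)
V(S) = -2 + S/18
K(X, g) = ⅓ + X/2 (K(X, g) = (X + ⅔)/2 = (⅔ + X)/2 = ⅓ + X/2)
E(R) = 1/(⅚ + R) (E(R) = 1/(R + (⅓ + (½)*1)) = 1/(R + (⅓ + ½)) = 1/(R + ⅚) = 1/(⅚ + R))
E(h(-4))*(-358 + V(18)) = (6/(5 + 6*(-19/3)))*(-358 + (-2 + (1/18)*18)) = (6/(5 - 38))*(-358 + (-2 + 1)) = (6/(-33))*(-358 - 1) = (6*(-1/33))*(-359) = -2/11*(-359) = 718/11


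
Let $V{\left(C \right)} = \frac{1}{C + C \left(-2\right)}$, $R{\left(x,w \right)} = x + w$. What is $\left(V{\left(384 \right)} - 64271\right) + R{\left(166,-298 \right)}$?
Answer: $- \frac{24730753}{384} \approx -64403.0$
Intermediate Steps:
$R{\left(x,w \right)} = w + x$
$V{\left(C \right)} = - \frac{1}{C}$ ($V{\left(C \right)} = \frac{1}{C - 2 C} = \frac{1}{\left(-1\right) C} = - \frac{1}{C}$)
$\left(V{\left(384 \right)} - 64271\right) + R{\left(166,-298 \right)} = \left(- \frac{1}{384} - 64271\right) + \left(-298 + 166\right) = \left(\left(-1\right) \frac{1}{384} - 64271\right) - 132 = \left(- \frac{1}{384} - 64271\right) - 132 = - \frac{24680065}{384} - 132 = - \frac{24730753}{384}$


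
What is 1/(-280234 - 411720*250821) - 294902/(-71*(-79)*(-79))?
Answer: 51182186752351957/76904836027621974 ≈ 0.66553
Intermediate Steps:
1/(-280234 - 411720*250821) - 294902/(-71*(-79)*(-79)) = (1/250821)/(-691954) - 294902/(5609*(-79)) = -1/691954*1/250821 - 294902/(-443111) = -1/173556594234 - 294902*(-1/443111) = -1/173556594234 + 294902/443111 = 51182186752351957/76904836027621974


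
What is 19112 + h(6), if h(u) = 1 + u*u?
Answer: 19149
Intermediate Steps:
h(u) = 1 + u²
19112 + h(6) = 19112 + (1 + 6²) = 19112 + (1 + 36) = 19112 + 37 = 19149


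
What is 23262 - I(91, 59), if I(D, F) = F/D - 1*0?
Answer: 2116783/91 ≈ 23261.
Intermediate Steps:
I(D, F) = F/D (I(D, F) = F/D + 0 = F/D)
23262 - I(91, 59) = 23262 - 59/91 = 2116783/91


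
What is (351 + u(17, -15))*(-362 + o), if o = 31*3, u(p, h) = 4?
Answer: -95495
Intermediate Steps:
o = 93
(351 + u(17, -15))*(-362 + o) = (351 + 4)*(-362 + 93) = 355*(-269) = -95495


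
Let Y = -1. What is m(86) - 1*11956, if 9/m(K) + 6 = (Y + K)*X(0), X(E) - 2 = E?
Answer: -1960775/164 ≈ -11956.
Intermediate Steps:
X(E) = 2 + E
m(K) = 9/(-8 + 2*K) (m(K) = 9/(-6 + (-1 + K)*(2 + 0)) = 9/(-6 + (-1 + K)*2) = 9/(-6 + (-2 + 2*K)) = 9/(-8 + 2*K))
m(86) - 1*11956 = 9/(2*(-4 + 86)) - 1*11956 = (9/2)/82 - 11956 = (9/2)*(1/82) - 11956 = 9/164 - 11956 = -1960775/164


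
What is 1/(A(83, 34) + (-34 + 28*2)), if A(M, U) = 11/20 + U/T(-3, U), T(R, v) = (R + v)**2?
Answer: 19220/434091 ≈ 0.044276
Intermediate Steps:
A(M, U) = 11/20 + U/(-3 + U)**2 (A(M, U) = 11/20 + U/((-3 + U)**2) = 11*(1/20) + U/(-3 + U)**2 = 11/20 + U/(-3 + U)**2)
1/(A(83, 34) + (-34 + 28*2)) = 1/((11/20 + 34/(-3 + 34)**2) + (-34 + 28*2)) = 1/((11/20 + 34/31**2) + (-34 + 56)) = 1/((11/20 + 34*(1/961)) + 22) = 1/((11/20 + 34/961) + 22) = 1/(11251/19220 + 22) = 1/(434091/19220) = 19220/434091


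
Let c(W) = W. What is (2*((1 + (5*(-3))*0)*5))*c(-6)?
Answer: -60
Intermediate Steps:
(2*((1 + (5*(-3))*0)*5))*c(-6) = (2*((1 + (5*(-3))*0)*5))*(-6) = (2*((1 - 15*0)*5))*(-6) = (2*((1 + 0)*5))*(-6) = (2*(1*5))*(-6) = (2*5)*(-6) = 10*(-6) = -60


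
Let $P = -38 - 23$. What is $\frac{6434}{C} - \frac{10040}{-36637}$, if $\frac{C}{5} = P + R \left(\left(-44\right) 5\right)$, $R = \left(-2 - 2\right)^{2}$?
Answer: $- \frac{55956258}{655985485} \approx -0.085301$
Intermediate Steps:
$R = 16$ ($R = \left(-4\right)^{2} = 16$)
$P = -61$ ($P = -38 - 23 = -61$)
$C = -17905$ ($C = 5 \left(-61 + 16 \left(\left(-44\right) 5\right)\right) = 5 \left(-61 + 16 \left(-220\right)\right) = 5 \left(-61 - 3520\right) = 5 \left(-3581\right) = -17905$)
$\frac{6434}{C} - \frac{10040}{-36637} = \frac{6434}{-17905} - \frac{10040}{-36637} = 6434 \left(- \frac{1}{17905}\right) - - \frac{10040}{36637} = - \frac{6434}{17905} + \frac{10040}{36637} = - \frac{55956258}{655985485}$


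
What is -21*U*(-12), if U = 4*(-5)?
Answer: -5040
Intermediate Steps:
U = -20
-21*U*(-12) = -21*(-20)*(-12) = 420*(-12) = -5040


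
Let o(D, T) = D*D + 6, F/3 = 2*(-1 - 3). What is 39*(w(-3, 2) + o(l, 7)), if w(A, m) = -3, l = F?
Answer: 22581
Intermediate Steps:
F = -24 (F = 3*(2*(-1 - 3)) = 3*(2*(-4)) = 3*(-8) = -24)
l = -24
o(D, T) = 6 + D² (o(D, T) = D² + 6 = 6 + D²)
39*(w(-3, 2) + o(l, 7)) = 39*(-3 + (6 + (-24)²)) = 39*(-3 + (6 + 576)) = 39*(-3 + 582) = 39*579 = 22581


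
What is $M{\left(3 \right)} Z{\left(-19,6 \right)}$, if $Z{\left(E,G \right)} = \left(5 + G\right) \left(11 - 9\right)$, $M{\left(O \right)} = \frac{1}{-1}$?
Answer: $-22$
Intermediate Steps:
$M{\left(O \right)} = -1$
$Z{\left(E,G \right)} = 10 + 2 G$ ($Z{\left(E,G \right)} = \left(5 + G\right) 2 = 10 + 2 G$)
$M{\left(3 \right)} Z{\left(-19,6 \right)} = - (10 + 2 \cdot 6) = - (10 + 12) = \left(-1\right) 22 = -22$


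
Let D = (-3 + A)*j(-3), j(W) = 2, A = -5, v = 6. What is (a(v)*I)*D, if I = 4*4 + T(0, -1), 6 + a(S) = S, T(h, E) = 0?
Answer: 0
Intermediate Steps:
a(S) = -6 + S
D = -16 (D = (-3 - 5)*2 = -8*2 = -16)
I = 16 (I = 4*4 + 0 = 16 + 0 = 16)
(a(v)*I)*D = ((-6 + 6)*16)*(-16) = (0*16)*(-16) = 0*(-16) = 0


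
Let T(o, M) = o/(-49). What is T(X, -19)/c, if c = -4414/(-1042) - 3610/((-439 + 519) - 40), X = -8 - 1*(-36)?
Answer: 8336/1254771 ≈ 0.0066434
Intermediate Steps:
X = 28 (X = -8 + 36 = 28)
T(o, M) = -o/49 (T(o, M) = o*(-1/49) = -o/49)
c = -179253/2084 (c = -4414*(-1/1042) - 3610/(80 - 40) = 2207/521 - 3610/40 = 2207/521 - 3610*1/40 = 2207/521 - 361/4 = -179253/2084 ≈ -86.014)
T(X, -19)/c = (-1/49*28)/(-179253/2084) = -4/7*(-2084/179253) = 8336/1254771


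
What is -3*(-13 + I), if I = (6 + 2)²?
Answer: -153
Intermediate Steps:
I = 64 (I = 8² = 64)
-3*(-13 + I) = -3*(-13 + 64) = -3*51 = -153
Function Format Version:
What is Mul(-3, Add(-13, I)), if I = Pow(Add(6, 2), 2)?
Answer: -153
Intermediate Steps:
I = 64 (I = Pow(8, 2) = 64)
Mul(-3, Add(-13, I)) = Mul(-3, Add(-13, 64)) = Mul(-3, 51) = -153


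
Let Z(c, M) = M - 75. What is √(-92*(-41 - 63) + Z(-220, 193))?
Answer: √9686 ≈ 98.417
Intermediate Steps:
Z(c, M) = -75 + M
√(-92*(-41 - 63) + Z(-220, 193)) = √(-92*(-41 - 63) + (-75 + 193)) = √(-92*(-104) + 118) = √(9568 + 118) = √9686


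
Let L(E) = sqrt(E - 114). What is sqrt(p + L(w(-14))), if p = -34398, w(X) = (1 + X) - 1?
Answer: sqrt(-34398 + 8*I*sqrt(2)) ≈ 0.031 + 185.47*I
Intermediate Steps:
w(X) = X
L(E) = sqrt(-114 + E)
sqrt(p + L(w(-14))) = sqrt(-34398 + sqrt(-114 - 14)) = sqrt(-34398 + sqrt(-128)) = sqrt(-34398 + 8*I*sqrt(2))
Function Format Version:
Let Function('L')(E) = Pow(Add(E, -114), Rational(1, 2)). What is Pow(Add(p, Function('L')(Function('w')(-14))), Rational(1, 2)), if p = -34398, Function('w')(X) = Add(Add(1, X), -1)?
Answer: Pow(Add(-34398, Mul(8, I, Pow(2, Rational(1, 2)))), Rational(1, 2)) ≈ Add(0.031, Mul(185.47, I))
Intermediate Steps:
Function('w')(X) = X
Function('L')(E) = Pow(Add(-114, E), Rational(1, 2))
Pow(Add(p, Function('L')(Function('w')(-14))), Rational(1, 2)) = Pow(Add(-34398, Pow(Add(-114, -14), Rational(1, 2))), Rational(1, 2)) = Pow(Add(-34398, Pow(-128, Rational(1, 2))), Rational(1, 2)) = Pow(Add(-34398, Mul(8, I, Pow(2, Rational(1, 2)))), Rational(1, 2))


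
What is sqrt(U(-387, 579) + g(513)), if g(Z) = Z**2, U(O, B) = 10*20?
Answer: sqrt(263369) ≈ 513.20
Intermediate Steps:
U(O, B) = 200
sqrt(U(-387, 579) + g(513)) = sqrt(200 + 513**2) = sqrt(200 + 263169) = sqrt(263369)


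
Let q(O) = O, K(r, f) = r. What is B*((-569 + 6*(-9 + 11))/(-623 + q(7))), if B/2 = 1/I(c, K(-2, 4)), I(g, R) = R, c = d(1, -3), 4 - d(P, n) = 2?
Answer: -557/616 ≈ -0.90422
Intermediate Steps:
d(P, n) = 2 (d(P, n) = 4 - 1*2 = 4 - 2 = 2)
c = 2
B = -1 (B = 2/(-2) = 2*(-½) = -1)
B*((-569 + 6*(-9 + 11))/(-623 + q(7))) = -(-569 + 6*(-9 + 11))/(-623 + 7) = -(-569 + 6*2)/(-616) = -(-569 + 12)*(-1)/616 = -(-557)*(-1)/616 = -1*557/616 = -557/616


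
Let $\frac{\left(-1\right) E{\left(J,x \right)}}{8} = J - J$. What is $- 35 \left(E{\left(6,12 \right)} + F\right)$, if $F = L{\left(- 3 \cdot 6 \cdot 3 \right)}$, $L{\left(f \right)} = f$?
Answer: $1890$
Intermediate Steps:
$F = -54$ ($F = - 3 \cdot 6 \cdot 3 = \left(-3\right) 18 = -54$)
$E{\left(J,x \right)} = 0$ ($E{\left(J,x \right)} = - 8 \left(J - J\right) = \left(-8\right) 0 = 0$)
$- 35 \left(E{\left(6,12 \right)} + F\right) = - 35 \left(0 - 54\right) = \left(-35\right) \left(-54\right) = 1890$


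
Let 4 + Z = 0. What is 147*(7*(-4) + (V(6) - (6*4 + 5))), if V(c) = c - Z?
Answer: -6909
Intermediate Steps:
Z = -4 (Z = -4 + 0 = -4)
V(c) = 4 + c (V(c) = c - 1*(-4) = c + 4 = 4 + c)
147*(7*(-4) + (V(6) - (6*4 + 5))) = 147*(7*(-4) + ((4 + 6) - (6*4 + 5))) = 147*(-28 + (10 - (24 + 5))) = 147*(-28 + (10 - 1*29)) = 147*(-28 + (10 - 29)) = 147*(-28 - 19) = 147*(-47) = -6909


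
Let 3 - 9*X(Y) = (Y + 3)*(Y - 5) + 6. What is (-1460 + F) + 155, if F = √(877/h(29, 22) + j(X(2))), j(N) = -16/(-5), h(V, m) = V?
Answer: -1305 + √703105/145 ≈ -1299.2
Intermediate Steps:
X(Y) = -⅓ - (-5 + Y)*(3 + Y)/9 (X(Y) = ⅓ - ((Y + 3)*(Y - 5) + 6)/9 = ⅓ - ((3 + Y)*(-5 + Y) + 6)/9 = ⅓ - ((-5 + Y)*(3 + Y) + 6)/9 = ⅓ - (6 + (-5 + Y)*(3 + Y))/9 = ⅓ + (-⅔ - (-5 + Y)*(3 + Y)/9) = -⅓ - (-5 + Y)*(3 + Y)/9)
j(N) = 16/5 (j(N) = -16*(-⅕) = 16/5)
F = √703105/145 (F = √(877/29 + 16/5) = √(4849/145) = √703105/145 ≈ 5.7829)
(-1460 + F) + 155 = (-1460 + √703105/145) + 155 = -1305 + √703105/145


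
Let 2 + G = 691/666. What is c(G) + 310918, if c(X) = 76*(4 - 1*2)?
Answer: 311070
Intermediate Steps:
G = -641/666 (G = -2 + 691/666 = -641/666 ≈ -0.96246)
c(X) = 152 (c(X) = 76*(4 - 2) = 76*2 = 152)
c(G) + 310918 = 152 + 310918 = 311070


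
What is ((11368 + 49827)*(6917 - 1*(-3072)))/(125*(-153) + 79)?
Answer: -611276855/19046 ≈ -32095.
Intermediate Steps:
((11368 + 49827)*(6917 - 1*(-3072)))/(125*(-153) + 79) = (61195*(6917 + 3072))/(-19125 + 79) = (61195*9989)/(-19046) = 611276855*(-1/19046) = -611276855/19046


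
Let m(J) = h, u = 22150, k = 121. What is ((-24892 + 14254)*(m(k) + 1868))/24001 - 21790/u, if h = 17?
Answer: -44468873629/53162215 ≈ -836.48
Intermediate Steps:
m(J) = 17
((-24892 + 14254)*(m(k) + 1868))/24001 - 21790/u = ((-24892 + 14254)*(17 + 1868))/24001 - 21790/22150 = -10638*1885*(1/24001) - 21790*1/22150 = -20052630*1/24001 - 2179/2215 = -20052630/24001 - 2179/2215 = -44468873629/53162215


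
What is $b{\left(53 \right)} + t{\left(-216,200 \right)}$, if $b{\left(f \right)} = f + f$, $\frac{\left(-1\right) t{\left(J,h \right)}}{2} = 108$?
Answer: $-110$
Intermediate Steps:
$t{\left(J,h \right)} = -216$ ($t{\left(J,h \right)} = \left(-2\right) 108 = -216$)
$b{\left(f \right)} = 2 f$
$b{\left(53 \right)} + t{\left(-216,200 \right)} = 2 \cdot 53 - 216 = 106 - 216 = -110$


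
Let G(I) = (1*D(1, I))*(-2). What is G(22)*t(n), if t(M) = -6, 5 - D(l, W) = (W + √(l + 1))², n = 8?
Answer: -5772 - 528*√2 ≈ -6518.7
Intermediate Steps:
D(l, W) = 5 - (W + √(1 + l))² (D(l, W) = 5 - (W + √(l + 1))² = 5 - (W + √(1 + l))²)
G(I) = -10 + 2*(I + √2)² (G(I) = (1*(5 - (I + √(1 + 1))²))*(-2) = (1*(5 - (I + √2)²))*(-2) = (5 - (I + √2)²)*(-2) = -10 + 2*(I + √2)²)
G(22)*t(n) = (-10 + 2*(22 + √2)²)*(-6) = 60 - 12*(22 + √2)²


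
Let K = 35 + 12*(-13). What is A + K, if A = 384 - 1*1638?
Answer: -1375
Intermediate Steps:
K = -121 (K = 35 - 156 = -121)
A = -1254 (A = 384 - 1638 = -1254)
A + K = -1254 - 121 = -1375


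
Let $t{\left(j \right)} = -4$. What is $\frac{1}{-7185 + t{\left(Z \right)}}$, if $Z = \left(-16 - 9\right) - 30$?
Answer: $- \frac{1}{7189} \approx -0.0001391$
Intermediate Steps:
$Z = -55$ ($Z = -25 - 30 = -55$)
$\frac{1}{-7185 + t{\left(Z \right)}} = \frac{1}{-7185 - 4} = \frac{1}{-7189} = - \frac{1}{7189}$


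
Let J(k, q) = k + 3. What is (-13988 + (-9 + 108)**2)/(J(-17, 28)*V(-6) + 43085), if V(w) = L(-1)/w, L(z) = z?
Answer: -12561/129248 ≈ -0.097185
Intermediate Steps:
J(k, q) = 3 + k
V(w) = -1/w
(-13988 + (-9 + 108)**2)/(J(-17, 28)*V(-6) + 43085) = (-13988 + (-9 + 108)**2)/((3 - 17)*(-1/(-6)) + 43085) = (-13988 + 99**2)/(-(-14)*(-1)/6 + 43085) = (-13988 + 9801)/(-14*1/6 + 43085) = -4187/(-7/3 + 43085) = -4187/129248/3 = -4187*3/129248 = -12561/129248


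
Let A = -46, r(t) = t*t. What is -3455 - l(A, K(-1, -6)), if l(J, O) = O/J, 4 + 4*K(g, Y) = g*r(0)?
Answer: -158931/46 ≈ -3455.0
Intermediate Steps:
r(t) = t²
K(g, Y) = -1 (K(g, Y) = -1 + (g*0²)/4 = -1 + (g*0)/4 = -1 + (¼)*0 = -1 + 0 = -1)
-3455 - l(A, K(-1, -6)) = -3455 - (-1)/(-46) = -3455 - (-1)*(-1)/46 = -3455 - 1*1/46 = -3455 - 1/46 = -158931/46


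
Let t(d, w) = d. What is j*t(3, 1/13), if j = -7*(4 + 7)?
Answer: -231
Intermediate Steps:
j = -77 (j = -7*11 = -77)
j*t(3, 1/13) = -77*3 = -231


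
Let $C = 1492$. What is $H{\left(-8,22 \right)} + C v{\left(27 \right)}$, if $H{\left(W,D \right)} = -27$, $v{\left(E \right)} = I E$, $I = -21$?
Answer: $-845991$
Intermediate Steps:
$v{\left(E \right)} = - 21 E$
$H{\left(-8,22 \right)} + C v{\left(27 \right)} = -27 + 1492 \left(\left(-21\right) 27\right) = -27 + 1492 \left(-567\right) = -27 - 845964 = -845991$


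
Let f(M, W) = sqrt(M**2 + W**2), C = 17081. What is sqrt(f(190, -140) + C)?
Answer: sqrt(17081 + 10*sqrt(557)) ≈ 131.59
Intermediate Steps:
sqrt(f(190, -140) + C) = sqrt(sqrt(190**2 + (-140)**2) + 17081) = sqrt(sqrt(36100 + 19600) + 17081) = sqrt(sqrt(55700) + 17081) = sqrt(10*sqrt(557) + 17081) = sqrt(17081 + 10*sqrt(557))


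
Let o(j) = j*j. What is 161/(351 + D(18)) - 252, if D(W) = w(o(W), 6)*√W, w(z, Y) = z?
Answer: -16488185/65421 + 644*√2/7269 ≈ -251.91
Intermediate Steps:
o(j) = j²
D(W) = W^(5/2) (D(W) = W²*√W = W^(5/2))
161/(351 + D(18)) - 252 = 161/(351 + 18^(5/2)) - 252 = 161/(351 + 972*√2) - 252 = -252 + 161/(351 + 972*√2)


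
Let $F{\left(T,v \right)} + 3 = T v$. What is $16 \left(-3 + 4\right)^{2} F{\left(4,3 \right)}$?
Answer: $144$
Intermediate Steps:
$F{\left(T,v \right)} = -3 + T v$
$16 \left(-3 + 4\right)^{2} F{\left(4,3 \right)} = 16 \left(-3 + 4\right)^{2} \left(-3 + 4 \cdot 3\right) = 16 \cdot 1^{2} \left(-3 + 12\right) = 16 \cdot 1 \cdot 9 = 16 \cdot 9 = 144$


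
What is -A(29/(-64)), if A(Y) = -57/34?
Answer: 57/34 ≈ 1.6765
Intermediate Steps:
A(Y) = -57/34 (A(Y) = -57*1/34 = -57/34)
-A(29/(-64)) = -1*(-57/34) = 57/34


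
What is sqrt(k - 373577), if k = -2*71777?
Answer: 3*I*sqrt(57459) ≈ 719.12*I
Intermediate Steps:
k = -143554
sqrt(k - 373577) = sqrt(-143554 - 373577) = sqrt(-517131) = 3*I*sqrt(57459)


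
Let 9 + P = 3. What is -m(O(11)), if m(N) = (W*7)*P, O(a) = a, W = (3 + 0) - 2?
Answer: 42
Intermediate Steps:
W = 1 (W = 3 - 2 = 1)
P = -6 (P = -9 + 3 = -6)
m(N) = -42 (m(N) = (1*7)*(-6) = 7*(-6) = -42)
-m(O(11)) = -1*(-42) = 42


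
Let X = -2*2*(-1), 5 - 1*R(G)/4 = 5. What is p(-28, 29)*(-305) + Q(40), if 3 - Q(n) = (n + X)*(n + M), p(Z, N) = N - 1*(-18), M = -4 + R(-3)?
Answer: -15916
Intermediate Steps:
R(G) = 0 (R(G) = 20 - 4*5 = 20 - 20 = 0)
X = 4 (X = -4*(-1) = 4)
M = -4 (M = -4 + 0 = -4)
p(Z, N) = 18 + N (p(Z, N) = N + 18 = 18 + N)
Q(n) = 3 - (-4 + n)*(4 + n) (Q(n) = 3 - (n + 4)*(n - 4) = 3 - (4 + n)*(-4 + n) = 3 - (-4 + n)*(4 + n))
p(-28, 29)*(-305) + Q(40) = (18 + 29)*(-305) + (19 - 1*40²) = 47*(-305) + (19 - 1*1600) = -14335 + (19 - 1600) = -14335 - 1581 = -15916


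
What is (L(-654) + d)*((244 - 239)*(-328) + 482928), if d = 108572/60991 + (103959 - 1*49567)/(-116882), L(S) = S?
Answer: -1119675586547572304/3564375031 ≈ -3.1413e+8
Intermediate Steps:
d = 4686345016/3564375031 (d = 108572*(1/60991) + (103959 - 49567)*(-1/116882) = 108572/60991 + 54392*(-1/116882) = 108572/60991 - 27196/58441 = 4686345016/3564375031 ≈ 1.3148)
(L(-654) + d)*((244 - 239)*(-328) + 482928) = (-654 + 4686345016/3564375031)*((244 - 239)*(-328) + 482928) = -2326414925258*(5*(-328) + 482928)/3564375031 = -2326414925258*(-1640 + 482928)/3564375031 = -2326414925258/3564375031*481288 = -1119675586547572304/3564375031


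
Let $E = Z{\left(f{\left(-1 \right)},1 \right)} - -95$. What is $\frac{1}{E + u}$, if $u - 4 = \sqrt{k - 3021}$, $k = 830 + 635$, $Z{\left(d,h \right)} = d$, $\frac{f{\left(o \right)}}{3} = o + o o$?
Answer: $\frac{99}{11357} - \frac{2 i \sqrt{389}}{11357} \approx 0.0087171 - 0.0034733 i$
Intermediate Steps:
$f{\left(o \right)} = 3 o + 3 o^{2}$ ($f{\left(o \right)} = 3 \left(o + o o\right) = 3 \left(o + o^{2}\right) = 3 o + 3 o^{2}$)
$k = 1465$
$u = 4 + 2 i \sqrt{389}$ ($u = 4 + \sqrt{1465 - 3021} = 4 + \sqrt{-1556} = 4 + 2 i \sqrt{389} \approx 4.0 + 39.446 i$)
$E = 95$ ($E = 3 \left(-1\right) \left(1 - 1\right) - -95 = 3 \left(-1\right) 0 + 95 = 0 + 95 = 95$)
$\frac{1}{E + u} = \frac{1}{95 + \left(4 + 2 i \sqrt{389}\right)} = \frac{1}{99 + 2 i \sqrt{389}}$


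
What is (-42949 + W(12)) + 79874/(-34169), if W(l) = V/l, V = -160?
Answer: -4404179525/102507 ≈ -42965.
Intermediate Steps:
W(l) = -160/l
(-42949 + W(12)) + 79874/(-34169) = (-42949 - 160/12) + 79874/(-34169) = (-42949 - 160*1/12) + 79874*(-1/34169) = (-42949 - 40/3) - 79874/34169 = -128887/3 - 79874/34169 = -4404179525/102507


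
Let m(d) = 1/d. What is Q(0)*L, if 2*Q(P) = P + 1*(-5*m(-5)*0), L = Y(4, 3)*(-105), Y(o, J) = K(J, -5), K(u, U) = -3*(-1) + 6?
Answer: 0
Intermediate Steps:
K(u, U) = 9 (K(u, U) = 3 + 6 = 9)
Y(o, J) = 9
L = -945 (L = 9*(-105) = -945)
Q(P) = P/2 (Q(P) = (P + 1*(-5/(-5)*0))/2 = (P + 1*(-5*(-⅕)*0))/2 = (P + 1*(1*0))/2 = (P + 1*0)/2 = (P + 0)/2 = P/2)
Q(0)*L = ((½)*0)*(-945) = 0*(-945) = 0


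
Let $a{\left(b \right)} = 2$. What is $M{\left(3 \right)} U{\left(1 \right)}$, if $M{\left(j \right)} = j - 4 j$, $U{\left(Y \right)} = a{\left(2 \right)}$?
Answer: $-18$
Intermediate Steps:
$U{\left(Y \right)} = 2$
$M{\left(j \right)} = - 3 j$
$M{\left(3 \right)} U{\left(1 \right)} = \left(-3\right) 3 \cdot 2 = \left(-9\right) 2 = -18$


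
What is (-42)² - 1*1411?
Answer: 353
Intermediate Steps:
(-42)² - 1*1411 = 1764 - 1411 = 353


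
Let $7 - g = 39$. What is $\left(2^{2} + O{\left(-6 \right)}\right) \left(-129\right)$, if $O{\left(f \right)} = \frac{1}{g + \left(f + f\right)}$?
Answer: $- \frac{22575}{44} \approx -513.07$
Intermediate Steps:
$g = -32$ ($g = 7 - 39 = -32$)
$O{\left(f \right)} = \frac{1}{-32 + 2 f}$ ($O{\left(f \right)} = \frac{1}{-32 + \left(f + f\right)} = \frac{1}{-32 + 2 f}$)
$\left(2^{2} + O{\left(-6 \right)}\right) \left(-129\right) = \left(2^{2} + \frac{1}{2 \left(-16 - 6\right)}\right) \left(-129\right) = \left(4 + \frac{1}{2 \left(-22\right)}\right) \left(-129\right) = \left(4 + \frac{1}{2} \left(- \frac{1}{22}\right)\right) \left(-129\right) = \left(4 - \frac{1}{44}\right) \left(-129\right) = \frac{175}{44} \left(-129\right) = - \frac{22575}{44}$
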